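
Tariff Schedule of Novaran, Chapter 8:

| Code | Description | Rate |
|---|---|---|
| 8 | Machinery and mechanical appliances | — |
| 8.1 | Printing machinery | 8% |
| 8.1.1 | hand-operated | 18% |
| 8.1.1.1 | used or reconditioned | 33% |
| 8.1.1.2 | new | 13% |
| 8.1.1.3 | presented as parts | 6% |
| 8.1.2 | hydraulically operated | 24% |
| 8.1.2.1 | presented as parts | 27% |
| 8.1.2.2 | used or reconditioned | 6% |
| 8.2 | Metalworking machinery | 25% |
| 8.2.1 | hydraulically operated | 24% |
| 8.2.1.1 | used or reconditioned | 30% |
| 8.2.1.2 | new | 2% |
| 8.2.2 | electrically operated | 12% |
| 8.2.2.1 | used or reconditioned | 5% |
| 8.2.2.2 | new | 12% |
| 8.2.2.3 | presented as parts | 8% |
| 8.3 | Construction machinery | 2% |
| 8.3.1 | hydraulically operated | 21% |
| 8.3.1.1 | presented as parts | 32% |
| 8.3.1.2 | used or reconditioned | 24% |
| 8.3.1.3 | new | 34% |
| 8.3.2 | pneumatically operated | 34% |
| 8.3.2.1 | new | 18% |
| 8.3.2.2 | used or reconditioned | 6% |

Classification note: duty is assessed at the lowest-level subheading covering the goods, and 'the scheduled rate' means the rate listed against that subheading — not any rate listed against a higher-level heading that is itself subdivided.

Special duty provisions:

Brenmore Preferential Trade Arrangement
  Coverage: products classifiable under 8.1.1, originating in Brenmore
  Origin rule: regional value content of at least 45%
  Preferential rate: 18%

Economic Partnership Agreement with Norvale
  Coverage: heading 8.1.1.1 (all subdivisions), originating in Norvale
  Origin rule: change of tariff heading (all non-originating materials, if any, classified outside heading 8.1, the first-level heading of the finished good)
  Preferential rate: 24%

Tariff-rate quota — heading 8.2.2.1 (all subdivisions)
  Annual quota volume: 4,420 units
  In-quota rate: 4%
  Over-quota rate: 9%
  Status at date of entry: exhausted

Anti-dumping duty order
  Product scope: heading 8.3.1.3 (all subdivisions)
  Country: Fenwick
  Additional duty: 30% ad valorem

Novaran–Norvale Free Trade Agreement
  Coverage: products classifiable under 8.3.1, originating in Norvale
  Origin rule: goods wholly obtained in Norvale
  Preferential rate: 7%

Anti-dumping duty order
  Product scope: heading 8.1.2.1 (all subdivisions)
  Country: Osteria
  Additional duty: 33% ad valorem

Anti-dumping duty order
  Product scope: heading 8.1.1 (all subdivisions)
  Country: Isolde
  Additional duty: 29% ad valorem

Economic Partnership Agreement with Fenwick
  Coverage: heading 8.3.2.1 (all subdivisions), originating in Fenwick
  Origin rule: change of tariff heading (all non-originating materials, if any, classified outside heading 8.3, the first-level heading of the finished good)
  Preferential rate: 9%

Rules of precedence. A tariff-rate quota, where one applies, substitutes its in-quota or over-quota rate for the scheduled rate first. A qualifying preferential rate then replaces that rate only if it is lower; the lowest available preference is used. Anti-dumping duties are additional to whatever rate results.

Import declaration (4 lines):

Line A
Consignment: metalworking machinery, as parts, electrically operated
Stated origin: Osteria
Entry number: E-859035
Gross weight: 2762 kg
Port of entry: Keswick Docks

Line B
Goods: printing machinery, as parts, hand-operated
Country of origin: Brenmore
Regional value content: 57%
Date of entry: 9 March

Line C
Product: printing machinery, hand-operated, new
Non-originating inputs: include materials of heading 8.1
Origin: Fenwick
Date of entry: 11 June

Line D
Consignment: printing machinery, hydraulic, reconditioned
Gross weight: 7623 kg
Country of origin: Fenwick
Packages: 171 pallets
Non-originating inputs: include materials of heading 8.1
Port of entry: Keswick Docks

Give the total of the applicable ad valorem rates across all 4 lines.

33%

Line A: metalworking → 8.2; electrically operated → 8.2.2; as parts → 8.2.2.3. Scheduled 8%. No special measure applies. → 8%.
Line B: printing → 8.1; hand-operated → 8.1.1; as parts → 8.1.1.3. Scheduled 6%. Brenmore agreement on 8.1.1: RVC ≥ 45% → 18% available; preference 18% not lower than 6% → no reduction. → 6%.
Line C: printing → 8.1; hand-operated → 8.1.1; new → 8.1.1.2. Scheduled 13%. Fenwick agreement on 8.3.2.1: 8.1.1.2 not covered. → 13%.
Line D: printing → 8.1; hydraulic → 8.1.2; reconditioned → 8.1.2.2. Scheduled 6%. Fenwick agreement on 8.3.2.1: 8.1.2.2 not covered. → 6%.
Sum: 8% + 6% + 13% + 6% = 33%.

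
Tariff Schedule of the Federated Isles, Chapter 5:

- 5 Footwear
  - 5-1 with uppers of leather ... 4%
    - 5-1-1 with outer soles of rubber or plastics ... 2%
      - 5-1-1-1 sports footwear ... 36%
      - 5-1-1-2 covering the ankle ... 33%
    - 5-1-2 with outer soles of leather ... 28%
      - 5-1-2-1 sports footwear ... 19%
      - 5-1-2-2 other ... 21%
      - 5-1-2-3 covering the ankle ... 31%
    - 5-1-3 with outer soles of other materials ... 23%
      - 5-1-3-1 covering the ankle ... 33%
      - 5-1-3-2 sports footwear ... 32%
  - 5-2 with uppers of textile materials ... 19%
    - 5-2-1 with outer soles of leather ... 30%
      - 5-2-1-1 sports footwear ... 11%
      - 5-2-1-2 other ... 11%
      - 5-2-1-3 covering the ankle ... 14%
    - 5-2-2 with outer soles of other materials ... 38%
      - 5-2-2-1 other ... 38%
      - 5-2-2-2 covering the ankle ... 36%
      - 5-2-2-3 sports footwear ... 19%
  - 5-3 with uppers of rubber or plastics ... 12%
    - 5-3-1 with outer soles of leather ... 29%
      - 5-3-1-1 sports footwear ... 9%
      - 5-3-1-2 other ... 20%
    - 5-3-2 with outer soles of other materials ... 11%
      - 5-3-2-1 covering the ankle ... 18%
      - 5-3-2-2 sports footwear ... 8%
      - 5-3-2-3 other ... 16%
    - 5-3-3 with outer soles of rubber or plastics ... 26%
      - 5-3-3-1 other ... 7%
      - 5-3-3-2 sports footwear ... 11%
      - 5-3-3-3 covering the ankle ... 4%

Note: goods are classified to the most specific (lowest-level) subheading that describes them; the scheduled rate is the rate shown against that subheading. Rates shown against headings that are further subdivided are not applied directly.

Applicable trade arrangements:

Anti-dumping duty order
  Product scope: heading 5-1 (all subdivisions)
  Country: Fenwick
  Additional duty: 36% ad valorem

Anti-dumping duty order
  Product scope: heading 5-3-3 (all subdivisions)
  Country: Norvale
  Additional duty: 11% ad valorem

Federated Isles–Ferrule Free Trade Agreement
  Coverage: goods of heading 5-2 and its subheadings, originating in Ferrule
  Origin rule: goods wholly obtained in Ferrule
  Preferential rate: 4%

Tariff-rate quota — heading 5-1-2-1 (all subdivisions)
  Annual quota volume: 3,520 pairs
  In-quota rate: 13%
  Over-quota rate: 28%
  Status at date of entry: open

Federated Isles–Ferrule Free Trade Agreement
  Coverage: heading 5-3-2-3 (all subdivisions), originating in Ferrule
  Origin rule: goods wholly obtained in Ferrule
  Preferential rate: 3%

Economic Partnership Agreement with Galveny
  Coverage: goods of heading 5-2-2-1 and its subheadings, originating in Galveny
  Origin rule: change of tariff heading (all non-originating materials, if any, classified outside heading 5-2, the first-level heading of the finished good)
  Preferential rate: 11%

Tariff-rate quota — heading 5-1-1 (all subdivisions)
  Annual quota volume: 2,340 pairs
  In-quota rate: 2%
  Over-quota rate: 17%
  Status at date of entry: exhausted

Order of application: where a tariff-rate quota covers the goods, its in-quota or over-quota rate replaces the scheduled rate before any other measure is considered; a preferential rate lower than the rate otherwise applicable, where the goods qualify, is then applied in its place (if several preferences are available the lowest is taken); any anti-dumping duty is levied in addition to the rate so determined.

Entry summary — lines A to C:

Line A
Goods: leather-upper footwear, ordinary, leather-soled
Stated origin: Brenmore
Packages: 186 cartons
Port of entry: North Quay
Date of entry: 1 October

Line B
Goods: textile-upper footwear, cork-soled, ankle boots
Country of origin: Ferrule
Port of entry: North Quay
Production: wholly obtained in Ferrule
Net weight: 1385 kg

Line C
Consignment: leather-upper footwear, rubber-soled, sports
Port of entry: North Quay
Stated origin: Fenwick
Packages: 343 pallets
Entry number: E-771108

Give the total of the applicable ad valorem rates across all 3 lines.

78%

Line A: leather-upper → 5-1; leather-soled → 5-1-2; ordinary → 5-1-2-2. Scheduled 21%. No special measure applies. → 21%.
Line B: textile-upper → 5-2; cork-soled → 5-2-2; ankle boots → 5-2-2-2. Scheduled 36%. Ferrule agreement on 5-2: wholly obtained → 4% available; Ferrule agreement on 5-3-2-3: 5-2-2-2 not covered; preferential 4%. → 4%.
Line C: leather-upper → 5-1; rubber-soled → 5-1-1; sports → 5-1-1-1. Scheduled 36%. quota on 5-1-1 exhausted → over-quota 17%; anti-dumping (Fenwick, 5-1): +36%; total 17% + 36% = 53%. → 53%.
Sum: 21% + 4% + 53% = 78%.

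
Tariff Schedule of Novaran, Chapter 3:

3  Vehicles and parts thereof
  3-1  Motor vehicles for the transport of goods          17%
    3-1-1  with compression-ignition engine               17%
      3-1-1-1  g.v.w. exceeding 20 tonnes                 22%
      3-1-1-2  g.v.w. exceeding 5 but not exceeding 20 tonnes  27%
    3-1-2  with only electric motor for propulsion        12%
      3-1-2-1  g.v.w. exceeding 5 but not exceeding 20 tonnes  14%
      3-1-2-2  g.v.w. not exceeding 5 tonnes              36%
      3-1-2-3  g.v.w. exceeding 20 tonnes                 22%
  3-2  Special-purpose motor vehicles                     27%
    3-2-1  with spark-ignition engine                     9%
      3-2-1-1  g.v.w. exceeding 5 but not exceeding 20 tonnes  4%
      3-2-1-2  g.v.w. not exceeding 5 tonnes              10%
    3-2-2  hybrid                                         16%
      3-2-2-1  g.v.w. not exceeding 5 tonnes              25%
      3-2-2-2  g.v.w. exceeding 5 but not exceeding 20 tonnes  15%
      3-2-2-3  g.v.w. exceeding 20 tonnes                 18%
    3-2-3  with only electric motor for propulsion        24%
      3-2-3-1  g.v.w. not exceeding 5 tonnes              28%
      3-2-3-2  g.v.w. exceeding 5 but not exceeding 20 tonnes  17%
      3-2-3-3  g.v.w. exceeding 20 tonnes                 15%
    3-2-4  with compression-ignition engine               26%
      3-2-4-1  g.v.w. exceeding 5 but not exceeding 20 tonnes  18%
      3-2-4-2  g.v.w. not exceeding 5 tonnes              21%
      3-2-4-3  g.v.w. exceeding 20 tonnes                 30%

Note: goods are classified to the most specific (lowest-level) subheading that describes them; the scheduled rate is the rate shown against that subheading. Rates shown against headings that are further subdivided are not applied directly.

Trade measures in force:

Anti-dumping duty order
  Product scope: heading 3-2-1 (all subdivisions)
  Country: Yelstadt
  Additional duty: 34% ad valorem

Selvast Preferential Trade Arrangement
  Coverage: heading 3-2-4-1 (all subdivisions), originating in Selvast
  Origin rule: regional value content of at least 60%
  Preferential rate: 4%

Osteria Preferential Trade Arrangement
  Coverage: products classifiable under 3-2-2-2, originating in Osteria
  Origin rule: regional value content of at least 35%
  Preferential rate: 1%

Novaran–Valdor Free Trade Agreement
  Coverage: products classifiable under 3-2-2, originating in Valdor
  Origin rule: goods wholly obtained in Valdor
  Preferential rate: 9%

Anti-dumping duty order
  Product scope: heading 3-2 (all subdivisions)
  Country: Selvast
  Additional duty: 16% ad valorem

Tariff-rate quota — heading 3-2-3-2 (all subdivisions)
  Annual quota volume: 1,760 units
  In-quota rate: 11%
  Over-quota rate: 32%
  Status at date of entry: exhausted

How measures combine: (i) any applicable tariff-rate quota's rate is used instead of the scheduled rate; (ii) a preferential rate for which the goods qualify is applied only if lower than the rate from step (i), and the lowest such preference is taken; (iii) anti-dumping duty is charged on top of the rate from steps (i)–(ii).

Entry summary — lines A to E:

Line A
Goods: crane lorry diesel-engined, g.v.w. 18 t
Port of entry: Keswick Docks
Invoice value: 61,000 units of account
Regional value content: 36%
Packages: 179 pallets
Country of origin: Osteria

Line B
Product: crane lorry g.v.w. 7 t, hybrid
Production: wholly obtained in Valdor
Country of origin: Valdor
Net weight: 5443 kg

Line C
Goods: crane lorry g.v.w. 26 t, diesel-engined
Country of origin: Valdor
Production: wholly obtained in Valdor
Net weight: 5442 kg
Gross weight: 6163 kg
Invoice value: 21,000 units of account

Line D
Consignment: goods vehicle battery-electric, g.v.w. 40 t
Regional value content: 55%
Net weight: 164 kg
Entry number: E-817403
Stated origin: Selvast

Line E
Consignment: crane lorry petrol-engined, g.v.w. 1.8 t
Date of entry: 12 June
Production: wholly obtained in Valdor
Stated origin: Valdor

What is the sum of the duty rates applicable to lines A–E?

Line A: crane lorry → 3-2; diesel-engined → 3-2-4; g.v.w. 18 t → 3-2-4-1. Scheduled 18%. Osteria agreement on 3-2-2-2: 3-2-4-1 not covered. → 18%.
Line B: crane lorry → 3-2; hybrid → 3-2-2; g.v.w. 7 t → 3-2-2-2. Scheduled 15%. Valdor agreement on 3-2-2: wholly obtained → 9% available; preferential 9%. → 9%.
Line C: crane lorry → 3-2; diesel-engined → 3-2-4; g.v.w. 26 t → 3-2-4-3. Scheduled 30%. Valdor agreement on 3-2-2: 3-2-4-3 not covered. → 30%.
Line D: goods vehicle → 3-1; battery-electric → 3-1-2; g.v.w. 40 t → 3-1-2-3. Scheduled 22%. Selvast agreement on 3-2-4-1: 3-1-2-3 not covered. → 22%.
Line E: crane lorry → 3-2; petrol-engined → 3-2-1; g.v.w. 1.8 t → 3-2-1-2. Scheduled 10%. Valdor agreement on 3-2-2: 3-2-1-2 not covered. → 10%.
Sum: 18% + 9% + 30% + 22% + 10% = 89%.

89%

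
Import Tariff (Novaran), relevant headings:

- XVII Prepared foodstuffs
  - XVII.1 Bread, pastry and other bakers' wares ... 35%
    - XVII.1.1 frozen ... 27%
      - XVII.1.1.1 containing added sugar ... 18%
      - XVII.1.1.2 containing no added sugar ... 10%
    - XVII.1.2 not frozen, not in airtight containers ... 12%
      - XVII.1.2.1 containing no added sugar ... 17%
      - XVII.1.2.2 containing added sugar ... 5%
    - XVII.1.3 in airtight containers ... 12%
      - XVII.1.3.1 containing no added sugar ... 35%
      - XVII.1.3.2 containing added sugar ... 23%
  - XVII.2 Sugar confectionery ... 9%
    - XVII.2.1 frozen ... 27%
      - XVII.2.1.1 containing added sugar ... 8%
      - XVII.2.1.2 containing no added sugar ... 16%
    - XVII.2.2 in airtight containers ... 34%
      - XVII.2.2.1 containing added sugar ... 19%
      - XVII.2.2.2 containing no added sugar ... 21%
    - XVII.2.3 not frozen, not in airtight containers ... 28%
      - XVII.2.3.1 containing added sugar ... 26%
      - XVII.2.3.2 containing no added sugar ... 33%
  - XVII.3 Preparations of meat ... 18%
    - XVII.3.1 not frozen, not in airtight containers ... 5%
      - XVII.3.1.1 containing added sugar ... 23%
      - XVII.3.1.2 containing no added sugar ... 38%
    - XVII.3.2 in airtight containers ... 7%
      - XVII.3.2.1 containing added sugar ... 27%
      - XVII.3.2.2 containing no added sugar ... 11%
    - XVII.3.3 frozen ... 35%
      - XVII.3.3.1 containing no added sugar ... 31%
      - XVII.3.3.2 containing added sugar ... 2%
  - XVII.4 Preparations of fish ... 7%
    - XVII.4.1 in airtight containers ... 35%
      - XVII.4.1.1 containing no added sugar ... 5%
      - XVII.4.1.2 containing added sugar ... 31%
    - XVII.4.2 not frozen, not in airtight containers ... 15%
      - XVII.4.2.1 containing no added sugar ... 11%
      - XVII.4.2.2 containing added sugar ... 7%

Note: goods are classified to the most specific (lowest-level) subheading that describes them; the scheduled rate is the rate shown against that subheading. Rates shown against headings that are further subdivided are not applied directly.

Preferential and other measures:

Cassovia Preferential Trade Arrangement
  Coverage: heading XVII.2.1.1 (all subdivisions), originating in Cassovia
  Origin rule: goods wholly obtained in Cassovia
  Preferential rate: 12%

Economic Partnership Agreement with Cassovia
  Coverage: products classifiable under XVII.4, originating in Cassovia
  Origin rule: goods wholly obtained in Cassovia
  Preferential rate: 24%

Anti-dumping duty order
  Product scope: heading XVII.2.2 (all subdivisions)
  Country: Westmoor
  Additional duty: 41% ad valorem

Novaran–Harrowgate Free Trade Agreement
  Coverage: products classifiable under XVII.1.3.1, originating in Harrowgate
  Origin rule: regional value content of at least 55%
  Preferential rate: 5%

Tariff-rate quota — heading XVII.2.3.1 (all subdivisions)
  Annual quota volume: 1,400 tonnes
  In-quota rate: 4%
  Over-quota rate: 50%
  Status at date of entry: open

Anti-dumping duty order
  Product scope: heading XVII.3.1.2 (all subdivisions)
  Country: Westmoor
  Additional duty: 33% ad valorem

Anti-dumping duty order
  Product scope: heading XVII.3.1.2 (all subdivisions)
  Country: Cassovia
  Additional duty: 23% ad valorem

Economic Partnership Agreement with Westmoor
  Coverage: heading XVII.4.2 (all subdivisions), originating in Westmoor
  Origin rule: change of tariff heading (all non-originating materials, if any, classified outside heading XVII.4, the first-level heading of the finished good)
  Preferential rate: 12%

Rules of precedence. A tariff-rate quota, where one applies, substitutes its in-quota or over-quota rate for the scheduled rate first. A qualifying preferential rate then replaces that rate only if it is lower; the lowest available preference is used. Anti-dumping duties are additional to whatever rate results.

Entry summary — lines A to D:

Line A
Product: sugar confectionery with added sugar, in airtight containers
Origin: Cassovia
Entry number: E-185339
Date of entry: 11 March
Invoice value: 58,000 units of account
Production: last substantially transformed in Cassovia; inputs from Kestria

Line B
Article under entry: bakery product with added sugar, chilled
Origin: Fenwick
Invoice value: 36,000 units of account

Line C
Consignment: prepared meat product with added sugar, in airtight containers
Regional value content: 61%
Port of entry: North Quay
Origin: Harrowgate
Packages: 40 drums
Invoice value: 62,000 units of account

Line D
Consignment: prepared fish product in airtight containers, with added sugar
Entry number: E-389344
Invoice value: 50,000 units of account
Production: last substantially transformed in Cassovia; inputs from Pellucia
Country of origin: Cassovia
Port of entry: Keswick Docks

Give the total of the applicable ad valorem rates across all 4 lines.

82%

Line A: sugar confectionery → XVII.2; in airtight containers → XVII.2.2; with added sugar → XVII.2.2.1. Scheduled 19%. Cassovia agreement on XVII.2.1.1: XVII.2.2.1 not covered; Cassovia agreement on XVII.4: XVII.2.2.1 not covered. → 19%.
Line B: bakery product → XVII.1; chilled → XVII.1.2; with added sugar → XVII.1.2.2. Scheduled 5%. No special measure applies. → 5%.
Line C: prepared meat product → XVII.3; in airtight containers → XVII.3.2; with added sugar → XVII.3.2.1. Scheduled 27%. Harrowgate agreement on XVII.1.3.1: XVII.3.2.1 not covered. → 27%.
Line D: prepared fish product → XVII.4; in airtight containers → XVII.4.1; with added sugar → XVII.4.1.2. Scheduled 31%. Cassovia agreement on XVII.2.1.1: XVII.4.1.2 not covered; Cassovia agreement on XVII.4: not wholly obtained. → 31%.
Sum: 19% + 5% + 27% + 31% = 82%.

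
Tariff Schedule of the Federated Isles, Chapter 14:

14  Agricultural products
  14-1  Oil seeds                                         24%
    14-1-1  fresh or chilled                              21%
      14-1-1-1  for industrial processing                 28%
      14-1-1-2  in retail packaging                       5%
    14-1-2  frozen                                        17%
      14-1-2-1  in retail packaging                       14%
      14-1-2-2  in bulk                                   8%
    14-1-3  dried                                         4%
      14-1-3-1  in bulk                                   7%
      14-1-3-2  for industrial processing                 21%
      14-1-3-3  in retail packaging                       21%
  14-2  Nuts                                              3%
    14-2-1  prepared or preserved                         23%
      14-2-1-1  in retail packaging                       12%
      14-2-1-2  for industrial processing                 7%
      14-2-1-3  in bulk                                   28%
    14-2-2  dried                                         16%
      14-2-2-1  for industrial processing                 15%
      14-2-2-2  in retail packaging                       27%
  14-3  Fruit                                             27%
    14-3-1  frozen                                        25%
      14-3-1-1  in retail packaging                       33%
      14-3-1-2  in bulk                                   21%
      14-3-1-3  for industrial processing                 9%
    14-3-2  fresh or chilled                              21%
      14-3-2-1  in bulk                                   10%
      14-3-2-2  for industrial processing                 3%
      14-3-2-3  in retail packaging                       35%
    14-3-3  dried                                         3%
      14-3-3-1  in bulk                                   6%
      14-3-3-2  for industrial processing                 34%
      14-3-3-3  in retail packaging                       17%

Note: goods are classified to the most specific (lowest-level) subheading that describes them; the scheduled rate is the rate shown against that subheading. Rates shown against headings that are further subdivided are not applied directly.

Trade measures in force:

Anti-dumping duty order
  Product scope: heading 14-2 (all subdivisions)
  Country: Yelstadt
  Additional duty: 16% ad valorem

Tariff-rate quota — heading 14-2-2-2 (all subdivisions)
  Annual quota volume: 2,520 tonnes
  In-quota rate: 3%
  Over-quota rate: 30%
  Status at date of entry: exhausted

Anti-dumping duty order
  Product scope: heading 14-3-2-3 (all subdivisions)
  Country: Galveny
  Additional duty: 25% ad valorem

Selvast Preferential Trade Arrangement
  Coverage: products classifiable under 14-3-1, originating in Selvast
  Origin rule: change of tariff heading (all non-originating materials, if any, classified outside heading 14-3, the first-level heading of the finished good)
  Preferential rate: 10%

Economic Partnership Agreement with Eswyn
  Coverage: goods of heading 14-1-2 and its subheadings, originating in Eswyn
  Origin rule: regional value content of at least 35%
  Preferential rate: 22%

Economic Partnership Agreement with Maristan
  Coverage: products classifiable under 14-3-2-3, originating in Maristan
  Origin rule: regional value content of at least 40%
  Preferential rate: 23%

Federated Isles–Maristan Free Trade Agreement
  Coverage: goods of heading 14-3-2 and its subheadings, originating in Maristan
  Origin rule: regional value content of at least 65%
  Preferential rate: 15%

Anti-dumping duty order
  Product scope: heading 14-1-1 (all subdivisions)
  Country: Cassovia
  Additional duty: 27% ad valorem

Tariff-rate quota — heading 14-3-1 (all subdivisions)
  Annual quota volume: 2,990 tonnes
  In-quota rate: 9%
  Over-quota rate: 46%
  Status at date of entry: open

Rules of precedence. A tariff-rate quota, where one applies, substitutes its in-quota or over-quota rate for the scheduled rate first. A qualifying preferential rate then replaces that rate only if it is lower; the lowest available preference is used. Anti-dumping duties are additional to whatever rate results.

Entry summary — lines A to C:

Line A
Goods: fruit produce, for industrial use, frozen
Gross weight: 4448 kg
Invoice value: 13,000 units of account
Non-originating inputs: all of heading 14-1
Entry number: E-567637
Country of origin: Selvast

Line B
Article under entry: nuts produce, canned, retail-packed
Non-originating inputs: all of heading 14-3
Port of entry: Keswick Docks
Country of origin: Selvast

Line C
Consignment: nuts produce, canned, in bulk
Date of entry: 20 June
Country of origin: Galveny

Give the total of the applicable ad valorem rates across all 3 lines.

Line A: fruit → 14-3; frozen → 14-3-1; for industrial use → 14-3-1-3. Scheduled 9%. quota on 14-3-1 open → in-quota 9%; Selvast agreement on 14-3-1: CTH met → 10% available; preference 10% not lower than 9% → no reduction. → 9%.
Line B: nuts → 14-2; canned → 14-2-1; retail-packed → 14-2-1-1. Scheduled 12%. Selvast agreement on 14-3-1: 14-2-1-1 not covered. → 12%.
Line C: nuts → 14-2; canned → 14-2-1; in bulk → 14-2-1-3. Scheduled 28%. No special measure applies. → 28%.
Sum: 9% + 12% + 28% = 49%.

49%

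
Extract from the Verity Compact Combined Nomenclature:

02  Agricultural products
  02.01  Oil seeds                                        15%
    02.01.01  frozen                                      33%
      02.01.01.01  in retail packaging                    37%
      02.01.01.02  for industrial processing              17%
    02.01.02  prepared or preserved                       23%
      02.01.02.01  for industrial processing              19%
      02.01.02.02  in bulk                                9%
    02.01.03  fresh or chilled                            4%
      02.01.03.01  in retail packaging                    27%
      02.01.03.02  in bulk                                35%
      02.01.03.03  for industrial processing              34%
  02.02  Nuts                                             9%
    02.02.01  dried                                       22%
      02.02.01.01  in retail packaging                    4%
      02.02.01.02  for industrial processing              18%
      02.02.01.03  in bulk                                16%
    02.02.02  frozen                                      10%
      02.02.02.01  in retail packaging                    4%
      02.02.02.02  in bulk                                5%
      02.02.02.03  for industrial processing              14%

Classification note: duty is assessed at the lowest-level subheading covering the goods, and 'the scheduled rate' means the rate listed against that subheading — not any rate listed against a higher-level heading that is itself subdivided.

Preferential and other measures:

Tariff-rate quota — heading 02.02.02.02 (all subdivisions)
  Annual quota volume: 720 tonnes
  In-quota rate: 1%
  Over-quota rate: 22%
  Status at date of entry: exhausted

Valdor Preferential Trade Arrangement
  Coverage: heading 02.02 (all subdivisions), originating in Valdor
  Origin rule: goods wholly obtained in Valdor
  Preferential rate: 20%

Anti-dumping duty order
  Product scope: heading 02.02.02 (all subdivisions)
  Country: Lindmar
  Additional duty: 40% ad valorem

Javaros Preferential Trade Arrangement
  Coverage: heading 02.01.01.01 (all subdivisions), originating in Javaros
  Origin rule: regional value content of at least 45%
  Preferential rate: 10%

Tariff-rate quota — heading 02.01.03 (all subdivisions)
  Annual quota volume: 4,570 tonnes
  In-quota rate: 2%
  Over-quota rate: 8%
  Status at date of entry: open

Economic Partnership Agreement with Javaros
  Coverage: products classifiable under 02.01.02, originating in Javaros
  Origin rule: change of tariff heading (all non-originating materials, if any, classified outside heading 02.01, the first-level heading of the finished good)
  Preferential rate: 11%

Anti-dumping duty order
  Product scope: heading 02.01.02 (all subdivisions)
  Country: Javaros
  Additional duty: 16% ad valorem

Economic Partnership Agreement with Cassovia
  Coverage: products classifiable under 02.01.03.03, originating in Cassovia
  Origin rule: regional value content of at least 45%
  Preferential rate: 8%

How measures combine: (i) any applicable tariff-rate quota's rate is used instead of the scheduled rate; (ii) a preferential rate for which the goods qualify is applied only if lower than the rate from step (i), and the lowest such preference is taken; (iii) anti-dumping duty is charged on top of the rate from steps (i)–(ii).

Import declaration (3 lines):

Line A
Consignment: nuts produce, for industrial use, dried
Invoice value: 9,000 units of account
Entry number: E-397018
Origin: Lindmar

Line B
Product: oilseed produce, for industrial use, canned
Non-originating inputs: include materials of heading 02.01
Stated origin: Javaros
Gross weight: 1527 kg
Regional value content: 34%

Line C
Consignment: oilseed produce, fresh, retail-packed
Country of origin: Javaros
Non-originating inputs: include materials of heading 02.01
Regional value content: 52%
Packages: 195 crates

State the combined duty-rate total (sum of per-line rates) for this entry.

Line A: nuts → 02.02; dried → 02.02.01; for industrial use → 02.02.01.02. Scheduled 18%. No special measure applies. → 18%.
Line B: oilseed → 02.01; canned → 02.01.02; for industrial use → 02.01.02.01. Scheduled 19%. Javaros agreement on 02.01.01.01: 02.01.02.01 not covered; Javaros agreement on 02.01.02: CTH not met; anti-dumping (Javaros, 02.01.02): +16%; total 19% + 16% = 35%. → 35%.
Line C: oilseed → 02.01; fresh → 02.01.03; retail-packed → 02.01.03.01. Scheduled 27%. quota on 02.01.03 open → in-quota 2%; Javaros agreement on 02.01.01.01: 02.01.03.01 not covered; Javaros agreement on 02.01.02: 02.01.03.01 not covered. → 2%.
Sum: 18% + 35% + 2% = 55%.

55%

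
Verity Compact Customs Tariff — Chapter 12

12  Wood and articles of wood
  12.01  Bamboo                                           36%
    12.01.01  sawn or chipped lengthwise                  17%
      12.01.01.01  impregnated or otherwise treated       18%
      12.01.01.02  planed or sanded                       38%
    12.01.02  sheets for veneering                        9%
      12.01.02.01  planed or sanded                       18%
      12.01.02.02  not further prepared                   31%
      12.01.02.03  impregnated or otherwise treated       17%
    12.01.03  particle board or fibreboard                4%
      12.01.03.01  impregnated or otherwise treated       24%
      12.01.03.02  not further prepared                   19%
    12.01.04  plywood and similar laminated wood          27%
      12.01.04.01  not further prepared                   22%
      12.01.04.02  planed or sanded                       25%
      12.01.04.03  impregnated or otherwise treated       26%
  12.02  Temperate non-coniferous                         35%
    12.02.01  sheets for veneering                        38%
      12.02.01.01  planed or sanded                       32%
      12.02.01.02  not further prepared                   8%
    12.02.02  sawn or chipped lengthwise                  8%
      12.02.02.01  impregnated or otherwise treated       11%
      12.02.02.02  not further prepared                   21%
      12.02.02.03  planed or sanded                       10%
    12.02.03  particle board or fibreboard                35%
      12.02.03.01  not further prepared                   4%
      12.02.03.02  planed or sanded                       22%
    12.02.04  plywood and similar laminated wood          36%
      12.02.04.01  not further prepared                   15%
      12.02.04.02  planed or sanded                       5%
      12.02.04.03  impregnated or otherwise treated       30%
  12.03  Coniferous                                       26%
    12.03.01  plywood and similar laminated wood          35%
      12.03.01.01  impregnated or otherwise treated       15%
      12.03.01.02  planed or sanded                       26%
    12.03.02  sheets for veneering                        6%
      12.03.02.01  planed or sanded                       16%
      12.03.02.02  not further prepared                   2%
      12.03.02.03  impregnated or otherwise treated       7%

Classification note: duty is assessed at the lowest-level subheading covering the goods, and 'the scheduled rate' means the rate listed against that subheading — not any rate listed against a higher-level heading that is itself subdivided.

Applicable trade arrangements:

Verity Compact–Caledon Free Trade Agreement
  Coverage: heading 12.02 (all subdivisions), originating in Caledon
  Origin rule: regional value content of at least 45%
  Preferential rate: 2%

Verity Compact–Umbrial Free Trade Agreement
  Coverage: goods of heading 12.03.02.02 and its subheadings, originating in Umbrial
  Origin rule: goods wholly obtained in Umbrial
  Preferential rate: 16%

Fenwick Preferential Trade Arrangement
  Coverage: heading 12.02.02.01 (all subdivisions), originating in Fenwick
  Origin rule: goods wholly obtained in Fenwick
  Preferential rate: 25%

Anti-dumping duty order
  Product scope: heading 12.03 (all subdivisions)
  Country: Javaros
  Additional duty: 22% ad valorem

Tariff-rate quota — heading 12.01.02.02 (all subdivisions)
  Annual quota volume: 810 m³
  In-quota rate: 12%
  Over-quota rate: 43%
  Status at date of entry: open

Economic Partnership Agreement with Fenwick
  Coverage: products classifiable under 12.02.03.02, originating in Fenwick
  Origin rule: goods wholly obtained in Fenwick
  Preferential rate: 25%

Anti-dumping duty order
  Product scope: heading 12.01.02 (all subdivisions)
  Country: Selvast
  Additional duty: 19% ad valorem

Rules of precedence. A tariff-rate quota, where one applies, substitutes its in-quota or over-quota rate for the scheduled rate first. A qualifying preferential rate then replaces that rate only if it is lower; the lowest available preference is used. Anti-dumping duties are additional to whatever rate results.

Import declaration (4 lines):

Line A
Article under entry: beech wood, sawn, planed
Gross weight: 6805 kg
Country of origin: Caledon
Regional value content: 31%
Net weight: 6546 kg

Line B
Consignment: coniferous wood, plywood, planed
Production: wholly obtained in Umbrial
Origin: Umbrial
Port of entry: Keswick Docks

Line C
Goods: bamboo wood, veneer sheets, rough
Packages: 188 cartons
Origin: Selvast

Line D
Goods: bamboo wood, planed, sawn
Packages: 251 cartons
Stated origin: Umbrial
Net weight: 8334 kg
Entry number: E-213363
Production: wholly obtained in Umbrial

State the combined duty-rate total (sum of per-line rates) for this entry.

105%

Line A: beech → 12.02; sawn → 12.02.02; planed → 12.02.02.03. Scheduled 10%. Caledon agreement on 12.02: RVC < 45%. → 10%.
Line B: coniferous → 12.03; plywood → 12.03.01; planed → 12.03.01.02. Scheduled 26%. Umbrial agreement on 12.03.02.02: 12.03.01.02 not covered. → 26%.
Line C: bamboo → 12.01; veneer sheets → 12.01.02; rough → 12.01.02.02. Scheduled 31%. quota on 12.01.02.02 open → in-quota 12%; anti-dumping (Selvast, 12.01.02): +19%; total 12% + 19% = 31%. → 31%.
Line D: bamboo → 12.01; sawn → 12.01.01; planed → 12.01.01.02. Scheduled 38%. Umbrial agreement on 12.03.02.02: 12.01.01.02 not covered. → 38%.
Sum: 10% + 26% + 31% + 38% = 105%.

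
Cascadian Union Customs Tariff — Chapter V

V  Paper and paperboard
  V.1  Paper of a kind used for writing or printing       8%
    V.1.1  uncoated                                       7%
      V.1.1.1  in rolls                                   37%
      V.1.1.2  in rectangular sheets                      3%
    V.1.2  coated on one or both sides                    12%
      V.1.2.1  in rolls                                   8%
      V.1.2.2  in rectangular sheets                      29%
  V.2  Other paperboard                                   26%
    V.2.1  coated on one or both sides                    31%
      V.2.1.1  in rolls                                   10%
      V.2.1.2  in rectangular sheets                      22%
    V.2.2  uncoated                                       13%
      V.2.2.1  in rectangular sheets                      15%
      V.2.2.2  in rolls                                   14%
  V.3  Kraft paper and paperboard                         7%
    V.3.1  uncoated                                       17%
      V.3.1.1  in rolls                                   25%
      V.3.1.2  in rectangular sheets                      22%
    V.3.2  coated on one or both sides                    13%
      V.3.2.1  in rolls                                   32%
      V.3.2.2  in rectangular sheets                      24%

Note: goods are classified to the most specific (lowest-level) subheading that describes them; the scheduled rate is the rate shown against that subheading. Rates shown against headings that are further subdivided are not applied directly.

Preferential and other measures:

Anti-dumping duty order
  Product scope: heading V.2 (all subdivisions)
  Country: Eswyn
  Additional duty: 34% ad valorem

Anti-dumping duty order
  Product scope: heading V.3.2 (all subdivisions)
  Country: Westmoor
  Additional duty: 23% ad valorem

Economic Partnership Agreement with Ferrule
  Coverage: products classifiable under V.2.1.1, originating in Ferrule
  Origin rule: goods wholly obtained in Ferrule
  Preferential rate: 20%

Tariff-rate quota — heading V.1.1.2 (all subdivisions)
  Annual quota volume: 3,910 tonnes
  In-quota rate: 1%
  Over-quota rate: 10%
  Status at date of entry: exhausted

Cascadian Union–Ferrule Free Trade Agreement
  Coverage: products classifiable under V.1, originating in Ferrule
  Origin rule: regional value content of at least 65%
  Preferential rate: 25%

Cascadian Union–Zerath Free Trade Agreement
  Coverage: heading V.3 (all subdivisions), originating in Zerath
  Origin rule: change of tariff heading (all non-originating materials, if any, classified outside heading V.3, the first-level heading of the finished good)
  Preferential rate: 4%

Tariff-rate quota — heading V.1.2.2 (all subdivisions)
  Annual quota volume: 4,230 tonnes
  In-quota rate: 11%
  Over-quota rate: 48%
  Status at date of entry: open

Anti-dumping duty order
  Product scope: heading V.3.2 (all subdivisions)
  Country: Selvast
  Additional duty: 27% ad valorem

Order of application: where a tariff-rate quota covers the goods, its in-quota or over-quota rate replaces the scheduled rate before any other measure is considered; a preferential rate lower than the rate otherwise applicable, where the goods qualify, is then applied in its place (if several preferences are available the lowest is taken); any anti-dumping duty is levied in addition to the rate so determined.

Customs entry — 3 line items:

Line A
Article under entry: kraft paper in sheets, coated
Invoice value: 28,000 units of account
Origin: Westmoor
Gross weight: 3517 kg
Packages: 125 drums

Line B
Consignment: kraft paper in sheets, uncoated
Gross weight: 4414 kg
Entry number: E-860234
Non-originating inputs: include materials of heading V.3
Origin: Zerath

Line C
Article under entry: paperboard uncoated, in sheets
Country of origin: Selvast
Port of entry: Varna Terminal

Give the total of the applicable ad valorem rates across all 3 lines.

84%

Line A: kraft paper → V.3; coated → V.3.2; in sheets → V.3.2.2. Scheduled 24%. anti-dumping (Westmoor, V.3.2): +23%; total 24% + 23% = 47%. → 47%.
Line B: kraft paper → V.3; uncoated → V.3.1; in sheets → V.3.1.2. Scheduled 22%. Zerath agreement on V.3: CTH not met. → 22%.
Line C: paperboard → V.2; uncoated → V.2.2; in sheets → V.2.2.1. Scheduled 15%. No special measure applies. → 15%.
Sum: 47% + 22% + 15% = 84%.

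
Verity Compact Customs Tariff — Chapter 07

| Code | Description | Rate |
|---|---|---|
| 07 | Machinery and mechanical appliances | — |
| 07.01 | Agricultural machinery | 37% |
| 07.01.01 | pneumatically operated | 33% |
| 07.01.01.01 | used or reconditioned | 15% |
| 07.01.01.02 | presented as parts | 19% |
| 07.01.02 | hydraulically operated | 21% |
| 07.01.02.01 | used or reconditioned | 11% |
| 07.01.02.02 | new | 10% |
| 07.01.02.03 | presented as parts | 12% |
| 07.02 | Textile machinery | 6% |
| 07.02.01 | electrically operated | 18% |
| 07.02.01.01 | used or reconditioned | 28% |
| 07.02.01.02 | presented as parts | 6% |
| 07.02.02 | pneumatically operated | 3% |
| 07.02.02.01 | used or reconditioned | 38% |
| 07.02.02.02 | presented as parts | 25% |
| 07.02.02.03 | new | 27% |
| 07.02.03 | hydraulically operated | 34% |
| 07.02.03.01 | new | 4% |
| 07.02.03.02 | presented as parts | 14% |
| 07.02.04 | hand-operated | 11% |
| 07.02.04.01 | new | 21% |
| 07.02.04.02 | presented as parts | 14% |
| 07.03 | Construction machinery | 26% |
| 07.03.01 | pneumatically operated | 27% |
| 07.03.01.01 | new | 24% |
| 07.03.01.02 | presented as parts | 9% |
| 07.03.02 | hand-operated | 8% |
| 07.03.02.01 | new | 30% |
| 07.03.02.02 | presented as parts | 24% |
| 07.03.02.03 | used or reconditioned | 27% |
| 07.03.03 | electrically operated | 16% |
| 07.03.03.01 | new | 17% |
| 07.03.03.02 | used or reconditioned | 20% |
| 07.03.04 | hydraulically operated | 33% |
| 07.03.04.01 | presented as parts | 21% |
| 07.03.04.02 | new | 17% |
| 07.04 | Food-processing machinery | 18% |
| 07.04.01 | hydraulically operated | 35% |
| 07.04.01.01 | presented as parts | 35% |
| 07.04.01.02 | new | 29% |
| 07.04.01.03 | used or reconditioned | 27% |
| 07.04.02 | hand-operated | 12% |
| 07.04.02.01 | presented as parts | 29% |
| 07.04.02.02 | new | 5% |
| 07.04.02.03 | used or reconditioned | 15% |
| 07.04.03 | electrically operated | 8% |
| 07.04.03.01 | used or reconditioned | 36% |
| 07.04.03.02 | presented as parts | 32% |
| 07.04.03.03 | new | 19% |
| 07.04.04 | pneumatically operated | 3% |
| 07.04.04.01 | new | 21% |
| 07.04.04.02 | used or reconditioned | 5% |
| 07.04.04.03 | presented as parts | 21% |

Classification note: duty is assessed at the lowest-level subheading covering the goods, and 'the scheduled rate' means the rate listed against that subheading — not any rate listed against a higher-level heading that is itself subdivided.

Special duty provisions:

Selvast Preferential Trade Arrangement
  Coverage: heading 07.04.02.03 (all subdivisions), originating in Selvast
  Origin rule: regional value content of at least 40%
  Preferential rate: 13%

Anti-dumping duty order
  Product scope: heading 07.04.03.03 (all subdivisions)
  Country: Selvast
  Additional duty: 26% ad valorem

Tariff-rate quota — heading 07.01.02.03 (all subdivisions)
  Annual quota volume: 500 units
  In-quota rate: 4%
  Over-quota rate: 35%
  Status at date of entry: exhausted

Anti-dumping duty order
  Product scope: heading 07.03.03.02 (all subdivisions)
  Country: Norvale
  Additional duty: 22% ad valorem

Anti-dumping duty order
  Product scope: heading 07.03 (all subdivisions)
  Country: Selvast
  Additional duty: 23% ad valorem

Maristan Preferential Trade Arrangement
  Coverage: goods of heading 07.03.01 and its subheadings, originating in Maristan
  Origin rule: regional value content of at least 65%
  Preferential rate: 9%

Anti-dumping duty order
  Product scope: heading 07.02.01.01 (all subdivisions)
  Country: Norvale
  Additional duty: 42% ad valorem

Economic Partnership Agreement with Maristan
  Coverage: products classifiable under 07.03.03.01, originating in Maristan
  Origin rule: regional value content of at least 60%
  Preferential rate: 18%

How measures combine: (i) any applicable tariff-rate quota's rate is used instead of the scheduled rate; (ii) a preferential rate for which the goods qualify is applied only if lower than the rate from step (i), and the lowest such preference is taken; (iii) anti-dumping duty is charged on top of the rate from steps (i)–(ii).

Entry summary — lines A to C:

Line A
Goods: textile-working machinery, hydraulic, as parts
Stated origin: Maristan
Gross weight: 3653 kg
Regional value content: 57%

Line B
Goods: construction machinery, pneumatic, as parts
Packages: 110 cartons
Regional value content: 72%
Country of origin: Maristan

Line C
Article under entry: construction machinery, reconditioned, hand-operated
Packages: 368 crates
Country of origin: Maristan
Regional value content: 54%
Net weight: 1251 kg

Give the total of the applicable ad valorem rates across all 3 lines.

Line A: textile-working → 07.02; hydraulic → 07.02.03; as parts → 07.02.03.02. Scheduled 14%. Maristan agreement on 07.03.01: 07.02.03.02 not covered; Maristan agreement on 07.03.03.01: 07.02.03.02 not covered. → 14%.
Line B: construction → 07.03; pneumatic → 07.03.01; as parts → 07.03.01.02. Scheduled 9%. Maristan agreement on 07.03.01: RVC ≥ 65% → 9% available; Maristan agreement on 07.03.03.01: 07.03.01.02 not covered; preference 9% not lower than 9% → no reduction. → 9%.
Line C: construction → 07.03; hand-operated → 07.03.02; reconditioned → 07.03.02.03. Scheduled 27%. Maristan agreement on 07.03.01: 07.03.02.03 not covered; Maristan agreement on 07.03.03.01: 07.03.02.03 not covered. → 27%.
Sum: 14% + 9% + 27% = 50%.

50%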